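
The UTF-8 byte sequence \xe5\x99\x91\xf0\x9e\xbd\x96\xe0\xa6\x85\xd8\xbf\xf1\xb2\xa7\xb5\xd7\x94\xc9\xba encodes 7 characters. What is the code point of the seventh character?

Offset 0: leading byte 0xE5 = 11100101 → 3-byte char #1 = E5 99 91.
Offset 3: leading byte 0xF0 = 11110000 → 4-byte char #2 = F0 9E BD 96.
Offset 7: leading byte 0xE0 = 11100000 → 3-byte char #3 = E0 A6 85.
Offset 10: leading byte 0xD8 = 11011000 → 2-byte char #4 = D8 BF.
Offset 12: leading byte 0xF1 = 11110001 → 4-byte char #5 = F1 B2 A7 B5.
Offset 16: leading byte 0xD7 = 11010111 → 2-byte char #6 = D7 94.
Offset 18: leading byte 0xC9 = 11001001 → 2-byte char #7 = C9 BA.
Leading byte 0xC9 = 11001001 matches 110xxxxx → 2-byte sequence.
Byte 1: 0xC9 = 11001001, payload 01001 (5 bits).
Byte 2: 0xBA = 10111010 (10xxxxxx ✓), payload 111010.
Concatenate: 01001111010 = 0x27A (11 bits → U+027A).

U+027A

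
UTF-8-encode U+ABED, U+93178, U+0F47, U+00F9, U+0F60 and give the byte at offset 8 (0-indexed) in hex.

U+ABED → 3-byte form EA AF AD at offsets 0–2.
U+93178 → 4-byte form F2 93 85 B8 at offsets 3–6.
U+0F47 → 3-byte form E0 BD 87 at offsets 7–9.
Offset 8 falls in char 3's range; it's byte 2 of E0 BD 87 = 0xBD.

0xBD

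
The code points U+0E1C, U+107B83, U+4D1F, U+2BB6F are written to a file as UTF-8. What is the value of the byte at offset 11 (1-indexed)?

1-indexed offset 11 is 0-indexed offset 10.
U+0E1C → 3-byte form E0 B8 9C at offsets 0–2.
U+107B83 → 4-byte form F4 87 AE 83 at offsets 3–6.
U+4D1F → 3-byte form E4 B4 9F at offsets 7–9.
U+2BB6F → 4-byte form F0 AB AD AF at offsets 10–13.
Offset 10 falls in char 4's range; it's byte 1 of F0 AB AD AF = 0xF0.

0xF0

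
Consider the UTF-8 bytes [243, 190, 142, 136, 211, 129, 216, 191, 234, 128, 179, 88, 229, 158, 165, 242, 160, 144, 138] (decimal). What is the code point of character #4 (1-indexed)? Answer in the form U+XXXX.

U+A033

Offset 0: leading byte 0xF3 = 11110011 → 4-byte char #1 = F3 BE 8E 88.
Offset 4: leading byte 0xD3 = 11010011 → 2-byte char #2 = D3 81.
Offset 6: leading byte 0xD8 = 11011000 → 2-byte char #3 = D8 BF.
Offset 8: leading byte 0xEA = 11101010 → 3-byte char #4 = EA 80 B3.
Leading byte 0xEA = 11101010 matches 1110xxxx → 3-byte sequence.
Byte 1: 0xEA = 11101010, payload 1010 (4 bits).
Byte 2: 0x80 = 10000000 (10xxxxxx ✓), payload 000000.
Byte 3: 0xB3 = 10110011 (10xxxxxx ✓), payload 110011.
Concatenate: 1010000000110011 = 0xA033 (16 bits → U+A033).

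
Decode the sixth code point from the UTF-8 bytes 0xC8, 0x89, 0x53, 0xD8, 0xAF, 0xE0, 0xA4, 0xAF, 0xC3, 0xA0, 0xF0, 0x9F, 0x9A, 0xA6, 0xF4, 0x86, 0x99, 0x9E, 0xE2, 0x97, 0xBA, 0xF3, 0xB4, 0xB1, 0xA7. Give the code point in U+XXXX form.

Offset 0: leading byte 0xC8 = 11001000 → 2-byte char #1 = C8 89.
Offset 2: leading byte 0x53 = 01010011 → 1-byte char #2 = 53.
Offset 3: leading byte 0xD8 = 11011000 → 2-byte char #3 = D8 AF.
Offset 5: leading byte 0xE0 = 11100000 → 3-byte char #4 = E0 A4 AF.
Offset 8: leading byte 0xC3 = 11000011 → 2-byte char #5 = C3 A0.
Offset 10: leading byte 0xF0 = 11110000 → 4-byte char #6 = F0 9F 9A A6.
Leading byte 0xF0 = 11110000 matches 11110xxx → 4-byte sequence.
Byte 1: 0xF0 = 11110000, payload 000 (3 bits).
Byte 2: 0x9F = 10011111 (10xxxxxx ✓), payload 011111.
Byte 3: 0x9A = 10011010 (10xxxxxx ✓), payload 011010.
Byte 4: 0xA6 = 10100110 (10xxxxxx ✓), payload 100110.
Concatenate: 000011111011010100110 = 0x1F6A6 (21 bits → U+1F6A6).

U+1F6A6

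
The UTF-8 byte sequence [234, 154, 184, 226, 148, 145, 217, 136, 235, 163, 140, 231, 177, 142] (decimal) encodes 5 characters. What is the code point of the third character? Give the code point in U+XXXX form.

Offset 0: leading byte 0xEA = 11101010 → 3-byte char #1 = EA 9A B8.
Offset 3: leading byte 0xE2 = 11100010 → 3-byte char #2 = E2 94 91.
Offset 6: leading byte 0xD9 = 11011001 → 2-byte char #3 = D9 88.
Leading byte 0xD9 = 11011001 matches 110xxxxx → 2-byte sequence.
Byte 1: 0xD9 = 11011001, payload 11001 (5 bits).
Byte 2: 0x88 = 10001000 (10xxxxxx ✓), payload 001000.
Concatenate: 11001001000 = 0x648 (11 bits → U+0648).

U+0648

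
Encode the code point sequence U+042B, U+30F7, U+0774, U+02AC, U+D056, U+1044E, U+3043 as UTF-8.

U+042B: 2-byte form → D0 AB.
U+30F7: 3-byte form → E3 83 B7.
U+0774: 2-byte form → DD B4.
U+02AC: 2-byte form → CA AC.
U+D056: 3-byte form → ED 81 96.
U+1044E: 4-byte form → F0 90 91 8E.
U+3043: 3-byte form → E3 81 83.
Concatenated (19 bytes): D0 AB E3 83 B7 DD B4 CA AC ED 81 96 F0 90 91 8E E3 81 83.

D0 AB E3 83 B7 DD B4 CA AC ED 81 96 F0 90 91 8E E3 81 83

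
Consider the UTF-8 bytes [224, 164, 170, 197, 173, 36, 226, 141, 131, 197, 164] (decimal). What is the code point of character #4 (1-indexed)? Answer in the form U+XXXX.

U+2343

Offset 0: leading byte 0xE0 = 11100000 → 3-byte char #1 = E0 A4 AA.
Offset 3: leading byte 0xC5 = 11000101 → 2-byte char #2 = C5 AD.
Offset 5: leading byte 0x24 = 00100100 → 1-byte char #3 = 24.
Offset 6: leading byte 0xE2 = 11100010 → 3-byte char #4 = E2 8D 83.
Leading byte 0xE2 = 11100010 matches 1110xxxx → 3-byte sequence.
Byte 1: 0xE2 = 11100010, payload 0010 (4 bits).
Byte 2: 0x8D = 10001101 (10xxxxxx ✓), payload 001101.
Byte 3: 0x83 = 10000011 (10xxxxxx ✓), payload 000011.
Concatenate: 0010001101000011 = 0x2343 (16 bits → U+2343).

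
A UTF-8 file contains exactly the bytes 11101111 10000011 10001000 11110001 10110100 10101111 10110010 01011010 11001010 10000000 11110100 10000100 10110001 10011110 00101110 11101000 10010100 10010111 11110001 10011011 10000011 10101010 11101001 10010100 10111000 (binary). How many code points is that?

9

Byte at offset 0: 0xEF = 11101111 → 3-byte char (#1). Advance 3.
Byte at offset 3: 0xF1 = 11110001 → 4-byte char (#2). Advance 4.
Byte at offset 7: 0x5A = 01011010 → 1-byte char (#3). Advance 1.
Byte at offset 8: 0xCA = 11001010 → 2-byte char (#4). Advance 2.
Byte at offset 10: 0xF4 = 11110100 → 4-byte char (#5). Advance 4.
Byte at offset 14: 0x2E = 00101110 → 1-byte char (#6). Advance 1.
Byte at offset 15: 0xE8 = 11101000 → 3-byte char (#7). Advance 3.
Byte at offset 18: 0xF1 = 11110001 → 4-byte char (#8). Advance 4.
Byte at offset 22: 0xE9 = 11101001 → 3-byte char (#9). Advance 3.
Reached end at offset 25 after 9 code points.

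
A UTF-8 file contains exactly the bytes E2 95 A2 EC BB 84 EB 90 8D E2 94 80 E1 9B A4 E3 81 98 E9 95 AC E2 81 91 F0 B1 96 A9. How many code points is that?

Byte at offset 0: 0xE2 = 11100010 → 3-byte char (#1). Advance 3.
Byte at offset 3: 0xEC = 11101100 → 3-byte char (#2). Advance 3.
Byte at offset 6: 0xEB = 11101011 → 3-byte char (#3). Advance 3.
Byte at offset 9: 0xE2 = 11100010 → 3-byte char (#4). Advance 3.
Byte at offset 12: 0xE1 = 11100001 → 3-byte char (#5). Advance 3.
Byte at offset 15: 0xE3 = 11100011 → 3-byte char (#6). Advance 3.
Byte at offset 18: 0xE9 = 11101001 → 3-byte char (#7). Advance 3.
Byte at offset 21: 0xE2 = 11100010 → 3-byte char (#8). Advance 3.
Byte at offset 24: 0xF0 = 11110000 → 4-byte char (#9). Advance 4.
Reached end at offset 28 after 9 code points.

9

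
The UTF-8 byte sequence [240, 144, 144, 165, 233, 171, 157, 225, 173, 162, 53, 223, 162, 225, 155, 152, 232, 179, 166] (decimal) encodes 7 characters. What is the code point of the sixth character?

Offset 0: leading byte 0xF0 = 11110000 → 4-byte char #1 = F0 90 90 A5.
Offset 4: leading byte 0xE9 = 11101001 → 3-byte char #2 = E9 AB 9D.
Offset 7: leading byte 0xE1 = 11100001 → 3-byte char #3 = E1 AD A2.
Offset 10: leading byte 0x35 = 00110101 → 1-byte char #4 = 35.
Offset 11: leading byte 0xDF = 11011111 → 2-byte char #5 = DF A2.
Offset 13: leading byte 0xE1 = 11100001 → 3-byte char #6 = E1 9B 98.
Leading byte 0xE1 = 11100001 matches 1110xxxx → 3-byte sequence.
Byte 1: 0xE1 = 11100001, payload 0001 (4 bits).
Byte 2: 0x9B = 10011011 (10xxxxxx ✓), payload 011011.
Byte 3: 0x98 = 10011000 (10xxxxxx ✓), payload 011000.
Concatenate: 0001011011011000 = 0x16D8 (16 bits → U+16D8).

U+16D8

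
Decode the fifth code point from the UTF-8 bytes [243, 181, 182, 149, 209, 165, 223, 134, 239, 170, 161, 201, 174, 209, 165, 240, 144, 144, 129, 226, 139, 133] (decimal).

U+026E

Offset 0: leading byte 0xF3 = 11110011 → 4-byte char #1 = F3 B5 B6 95.
Offset 4: leading byte 0xD1 = 11010001 → 2-byte char #2 = D1 A5.
Offset 6: leading byte 0xDF = 11011111 → 2-byte char #3 = DF 86.
Offset 8: leading byte 0xEF = 11101111 → 3-byte char #4 = EF AA A1.
Offset 11: leading byte 0xC9 = 11001001 → 2-byte char #5 = C9 AE.
Leading byte 0xC9 = 11001001 matches 110xxxxx → 2-byte sequence.
Byte 1: 0xC9 = 11001001, payload 01001 (5 bits).
Byte 2: 0xAE = 10101110 (10xxxxxx ✓), payload 101110.
Concatenate: 01001101110 = 0x26E (11 bits → U+026E).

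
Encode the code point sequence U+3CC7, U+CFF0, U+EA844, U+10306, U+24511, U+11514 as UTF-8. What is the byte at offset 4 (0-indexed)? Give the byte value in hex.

U+3CC7 → 3-byte form E3 B3 87 at offsets 0–2.
U+CFF0 → 3-byte form EC BF B0 at offsets 3–5.
Offset 4 falls in char 2's range; it's byte 2 of EC BF B0 = 0xBF.

0xBF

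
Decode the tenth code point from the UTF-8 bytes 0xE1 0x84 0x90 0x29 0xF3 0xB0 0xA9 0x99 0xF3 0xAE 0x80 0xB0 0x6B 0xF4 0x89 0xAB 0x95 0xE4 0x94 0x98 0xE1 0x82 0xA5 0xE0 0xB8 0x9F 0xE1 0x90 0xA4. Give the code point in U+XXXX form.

U+1424

Offset 0: leading byte 0xE1 = 11100001 → 3-byte char #1 = E1 84 90.
Offset 3: leading byte 0x29 = 00101001 → 1-byte char #2 = 29.
Offset 4: leading byte 0xF3 = 11110011 → 4-byte char #3 = F3 B0 A9 99.
Offset 8: leading byte 0xF3 = 11110011 → 4-byte char #4 = F3 AE 80 B0.
Offset 12: leading byte 0x6B = 01101011 → 1-byte char #5 = 6B.
Offset 13: leading byte 0xF4 = 11110100 → 4-byte char #6 = F4 89 AB 95.
Offset 17: leading byte 0xE4 = 11100100 → 3-byte char #7 = E4 94 98.
Offset 20: leading byte 0xE1 = 11100001 → 3-byte char #8 = E1 82 A5.
Offset 23: leading byte 0xE0 = 11100000 → 3-byte char #9 = E0 B8 9F.
Offset 26: leading byte 0xE1 = 11100001 → 3-byte char #10 = E1 90 A4.
Leading byte 0xE1 = 11100001 matches 1110xxxx → 3-byte sequence.
Byte 1: 0xE1 = 11100001, payload 0001 (4 bits).
Byte 2: 0x90 = 10010000 (10xxxxxx ✓), payload 010000.
Byte 3: 0xA4 = 10100100 (10xxxxxx ✓), payload 100100.
Concatenate: 0001010000100100 = 0x1424 (16 bits → U+1424).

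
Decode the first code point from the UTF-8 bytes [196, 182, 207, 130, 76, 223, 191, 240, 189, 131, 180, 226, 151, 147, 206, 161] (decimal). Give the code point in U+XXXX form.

U+0136

Offset 0: leading byte 0xC4 = 11000100 → 2-byte char #1 = C4 B6.
Leading byte 0xC4 = 11000100 matches 110xxxxx → 2-byte sequence.
Byte 1: 0xC4 = 11000100, payload 00100 (5 bits).
Byte 2: 0xB6 = 10110110 (10xxxxxx ✓), payload 110110.
Concatenate: 00100110110 = 0x136 (11 bits → U+0136).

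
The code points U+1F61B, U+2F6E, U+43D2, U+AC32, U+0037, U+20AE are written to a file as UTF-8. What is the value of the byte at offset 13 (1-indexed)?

0xB2

1-indexed offset 13 is 0-indexed offset 12.
U+1F61B → 4-byte form F0 9F 98 9B at offsets 0–3.
U+2F6E → 3-byte form E2 BD AE at offsets 4–6.
U+43D2 → 3-byte form E4 8F 92 at offsets 7–9.
U+AC32 → 3-byte form EA B0 B2 at offsets 10–12.
Offset 12 falls in char 4's range; it's byte 3 of EA B0 B2 = 0xB2.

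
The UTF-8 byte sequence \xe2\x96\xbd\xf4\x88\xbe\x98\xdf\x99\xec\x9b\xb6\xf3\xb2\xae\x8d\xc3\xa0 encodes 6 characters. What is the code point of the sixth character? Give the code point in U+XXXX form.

U+00E0

Offset 0: leading byte 0xE2 = 11100010 → 3-byte char #1 = E2 96 BD.
Offset 3: leading byte 0xF4 = 11110100 → 4-byte char #2 = F4 88 BE 98.
Offset 7: leading byte 0xDF = 11011111 → 2-byte char #3 = DF 99.
Offset 9: leading byte 0xEC = 11101100 → 3-byte char #4 = EC 9B B6.
Offset 12: leading byte 0xF3 = 11110011 → 4-byte char #5 = F3 B2 AE 8D.
Offset 16: leading byte 0xC3 = 11000011 → 2-byte char #6 = C3 A0.
Leading byte 0xC3 = 11000011 matches 110xxxxx → 2-byte sequence.
Byte 1: 0xC3 = 11000011, payload 00011 (5 bits).
Byte 2: 0xA0 = 10100000 (10xxxxxx ✓), payload 100000.
Concatenate: 00011100000 = 0xE0 (11 bits → U+00E0).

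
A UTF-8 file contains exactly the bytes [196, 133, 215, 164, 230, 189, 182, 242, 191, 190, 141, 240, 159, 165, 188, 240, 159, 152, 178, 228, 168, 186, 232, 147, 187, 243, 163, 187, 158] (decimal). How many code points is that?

9

Byte at offset 0: 0xC4 = 11000100 → 2-byte char (#1). Advance 2.
Byte at offset 2: 0xD7 = 11010111 → 2-byte char (#2). Advance 2.
Byte at offset 4: 0xE6 = 11100110 → 3-byte char (#3). Advance 3.
Byte at offset 7: 0xF2 = 11110010 → 4-byte char (#4). Advance 4.
Byte at offset 11: 0xF0 = 11110000 → 4-byte char (#5). Advance 4.
Byte at offset 15: 0xF0 = 11110000 → 4-byte char (#6). Advance 4.
Byte at offset 19: 0xE4 = 11100100 → 3-byte char (#7). Advance 3.
Byte at offset 22: 0xE8 = 11101000 → 3-byte char (#8). Advance 3.
Byte at offset 25: 0xF3 = 11110011 → 4-byte char (#9). Advance 4.
Reached end at offset 29 after 9 code points.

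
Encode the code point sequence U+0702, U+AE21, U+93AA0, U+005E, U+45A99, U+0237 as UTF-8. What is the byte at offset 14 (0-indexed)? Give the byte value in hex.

U+0702 → 2-byte form DC 82 at offsets 0–1.
U+AE21 → 3-byte form EA B8 A1 at offsets 2–4.
U+93AA0 → 4-byte form F2 93 AA A0 at offsets 5–8.
U+005E → 1-byte form 5E at offsets 9–9.
U+45A99 → 4-byte form F1 85 AA 99 at offsets 10–13.
U+0237 → 2-byte form C8 B7 at offsets 14–15.
Offset 14 falls in char 6's range; it's byte 1 of C8 B7 = 0xC8.

0xC8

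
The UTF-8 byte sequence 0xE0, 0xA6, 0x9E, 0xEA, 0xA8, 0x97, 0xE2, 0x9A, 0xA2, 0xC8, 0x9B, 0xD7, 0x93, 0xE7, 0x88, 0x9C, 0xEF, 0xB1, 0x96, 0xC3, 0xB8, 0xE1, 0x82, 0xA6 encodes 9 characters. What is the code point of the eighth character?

Offset 0: leading byte 0xE0 = 11100000 → 3-byte char #1 = E0 A6 9E.
Offset 3: leading byte 0xEA = 11101010 → 3-byte char #2 = EA A8 97.
Offset 6: leading byte 0xE2 = 11100010 → 3-byte char #3 = E2 9A A2.
Offset 9: leading byte 0xC8 = 11001000 → 2-byte char #4 = C8 9B.
Offset 11: leading byte 0xD7 = 11010111 → 2-byte char #5 = D7 93.
Offset 13: leading byte 0xE7 = 11100111 → 3-byte char #6 = E7 88 9C.
Offset 16: leading byte 0xEF = 11101111 → 3-byte char #7 = EF B1 96.
Offset 19: leading byte 0xC3 = 11000011 → 2-byte char #8 = C3 B8.
Leading byte 0xC3 = 11000011 matches 110xxxxx → 2-byte sequence.
Byte 1: 0xC3 = 11000011, payload 00011 (5 bits).
Byte 2: 0xB8 = 10111000 (10xxxxxx ✓), payload 111000.
Concatenate: 00011111000 = 0xF8 (11 bits → U+00F8).

U+00F8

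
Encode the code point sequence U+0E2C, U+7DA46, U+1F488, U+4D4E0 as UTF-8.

E0 B8 AC F1 BD A9 86 F0 9F 92 88 F1 8D 93 A0

U+0E2C: 3-byte form → E0 B8 AC.
U+7DA46: 4-byte form → F1 BD A9 86.
U+1F488: 4-byte form → F0 9F 92 88.
U+4D4E0: 4-byte form → F1 8D 93 A0.
Concatenated (15 bytes): E0 B8 AC F1 BD A9 86 F0 9F 92 88 F1 8D 93 A0.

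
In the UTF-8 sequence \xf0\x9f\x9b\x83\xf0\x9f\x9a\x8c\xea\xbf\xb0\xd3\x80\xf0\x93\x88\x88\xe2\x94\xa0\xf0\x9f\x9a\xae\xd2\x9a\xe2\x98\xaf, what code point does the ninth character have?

Offset 0: leading byte 0xF0 = 11110000 → 4-byte char #1 = F0 9F 9B 83.
Offset 4: leading byte 0xF0 = 11110000 → 4-byte char #2 = F0 9F 9A 8C.
Offset 8: leading byte 0xEA = 11101010 → 3-byte char #3 = EA BF B0.
Offset 11: leading byte 0xD3 = 11010011 → 2-byte char #4 = D3 80.
Offset 13: leading byte 0xF0 = 11110000 → 4-byte char #5 = F0 93 88 88.
Offset 17: leading byte 0xE2 = 11100010 → 3-byte char #6 = E2 94 A0.
Offset 20: leading byte 0xF0 = 11110000 → 4-byte char #7 = F0 9F 9A AE.
Offset 24: leading byte 0xD2 = 11010010 → 2-byte char #8 = D2 9A.
Offset 26: leading byte 0xE2 = 11100010 → 3-byte char #9 = E2 98 AF.
Leading byte 0xE2 = 11100010 matches 1110xxxx → 3-byte sequence.
Byte 1: 0xE2 = 11100010, payload 0010 (4 bits).
Byte 2: 0x98 = 10011000 (10xxxxxx ✓), payload 011000.
Byte 3: 0xAF = 10101111 (10xxxxxx ✓), payload 101111.
Concatenate: 0010011000101111 = 0x262F (16 bits → U+262F).

U+262F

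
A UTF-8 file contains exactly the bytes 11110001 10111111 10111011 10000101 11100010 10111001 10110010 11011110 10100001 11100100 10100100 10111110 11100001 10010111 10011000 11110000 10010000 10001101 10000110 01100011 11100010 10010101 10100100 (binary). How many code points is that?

8

Byte at offset 0: 0xF1 = 11110001 → 4-byte char (#1). Advance 4.
Byte at offset 4: 0xE2 = 11100010 → 3-byte char (#2). Advance 3.
Byte at offset 7: 0xDE = 11011110 → 2-byte char (#3). Advance 2.
Byte at offset 9: 0xE4 = 11100100 → 3-byte char (#4). Advance 3.
Byte at offset 12: 0xE1 = 11100001 → 3-byte char (#5). Advance 3.
Byte at offset 15: 0xF0 = 11110000 → 4-byte char (#6). Advance 4.
Byte at offset 19: 0x63 = 01100011 → 1-byte char (#7). Advance 1.
Byte at offset 20: 0xE2 = 11100010 → 3-byte char (#8). Advance 3.
Reached end at offset 23 after 8 code points.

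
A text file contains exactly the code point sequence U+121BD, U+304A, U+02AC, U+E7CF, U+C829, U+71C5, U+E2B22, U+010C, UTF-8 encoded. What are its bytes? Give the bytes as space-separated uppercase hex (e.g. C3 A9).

U+121BD: 4-byte form → F0 92 86 BD.
U+304A: 3-byte form → E3 81 8A.
U+02AC: 2-byte form → CA AC.
U+E7CF: 3-byte form → EE 9F 8F.
U+C829: 3-byte form → EC A0 A9.
U+71C5: 3-byte form → E7 87 85.
U+E2B22: 4-byte form → F3 A2 AC A2.
U+010C: 2-byte form → C4 8C.
Concatenated (24 bytes): F0 92 86 BD E3 81 8A CA AC EE 9F 8F EC A0 A9 E7 87 85 F3 A2 AC A2 C4 8C.

F0 92 86 BD E3 81 8A CA AC EE 9F 8F EC A0 A9 E7 87 85 F3 A2 AC A2 C4 8C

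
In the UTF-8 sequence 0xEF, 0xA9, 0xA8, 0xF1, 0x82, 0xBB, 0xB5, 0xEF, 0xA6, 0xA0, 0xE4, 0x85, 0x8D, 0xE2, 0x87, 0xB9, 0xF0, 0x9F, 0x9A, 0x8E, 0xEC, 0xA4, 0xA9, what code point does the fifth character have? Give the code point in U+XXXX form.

U+21F9

Offset 0: leading byte 0xEF = 11101111 → 3-byte char #1 = EF A9 A8.
Offset 3: leading byte 0xF1 = 11110001 → 4-byte char #2 = F1 82 BB B5.
Offset 7: leading byte 0xEF = 11101111 → 3-byte char #3 = EF A6 A0.
Offset 10: leading byte 0xE4 = 11100100 → 3-byte char #4 = E4 85 8D.
Offset 13: leading byte 0xE2 = 11100010 → 3-byte char #5 = E2 87 B9.
Leading byte 0xE2 = 11100010 matches 1110xxxx → 3-byte sequence.
Byte 1: 0xE2 = 11100010, payload 0010 (4 bits).
Byte 2: 0x87 = 10000111 (10xxxxxx ✓), payload 000111.
Byte 3: 0xB9 = 10111001 (10xxxxxx ✓), payload 111001.
Concatenate: 0010000111111001 = 0x21F9 (16 bits → U+21F9).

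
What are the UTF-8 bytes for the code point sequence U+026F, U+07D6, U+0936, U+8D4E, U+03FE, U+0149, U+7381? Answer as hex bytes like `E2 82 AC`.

C9 AF DF 96 E0 A4 B6 E8 B5 8E CF BE C5 89 E7 8E 81

U+026F: 2-byte form → C9 AF.
U+07D6: 2-byte form → DF 96.
U+0936: 3-byte form → E0 A4 B6.
U+8D4E: 3-byte form → E8 B5 8E.
U+03FE: 2-byte form → CF BE.
U+0149: 2-byte form → C5 89.
U+7381: 3-byte form → E7 8E 81.
Concatenated (17 bytes): C9 AF DF 96 E0 A4 B6 E8 B5 8E CF BE C5 89 E7 8E 81.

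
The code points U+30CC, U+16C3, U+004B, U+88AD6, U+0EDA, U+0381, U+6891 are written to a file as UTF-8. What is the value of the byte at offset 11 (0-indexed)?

U+30CC → 3-byte form E3 83 8C at offsets 0–2.
U+16C3 → 3-byte form E1 9B 83 at offsets 3–5.
U+004B → 1-byte form 4B at offsets 6–6.
U+88AD6 → 4-byte form F2 88 AB 96 at offsets 7–10.
U+0EDA → 3-byte form E0 BB 9A at offsets 11–13.
Offset 11 falls in char 5's range; it's byte 1 of E0 BB 9A = 0xE0.

0xE0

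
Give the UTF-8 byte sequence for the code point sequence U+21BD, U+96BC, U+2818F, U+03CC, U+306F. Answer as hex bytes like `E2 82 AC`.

E2 86 BD E9 9A BC F0 A8 86 8F CF 8C E3 81 AF

U+21BD: 3-byte form → E2 86 BD.
U+96BC: 3-byte form → E9 9A BC.
U+2818F: 4-byte form → F0 A8 86 8F.
U+03CC: 2-byte form → CF 8C.
U+306F: 3-byte form → E3 81 AF.
Concatenated (15 bytes): E2 86 BD E9 9A BC F0 A8 86 8F CF 8C E3 81 AF.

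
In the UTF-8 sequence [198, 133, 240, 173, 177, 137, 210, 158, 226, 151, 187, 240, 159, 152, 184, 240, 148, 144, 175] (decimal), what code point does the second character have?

Offset 0: leading byte 0xC6 = 11000110 → 2-byte char #1 = C6 85.
Offset 2: leading byte 0xF0 = 11110000 → 4-byte char #2 = F0 AD B1 89.
Leading byte 0xF0 = 11110000 matches 11110xxx → 4-byte sequence.
Byte 1: 0xF0 = 11110000, payload 000 (3 bits).
Byte 2: 0xAD = 10101101 (10xxxxxx ✓), payload 101101.
Byte 3: 0xB1 = 10110001 (10xxxxxx ✓), payload 110001.
Byte 4: 0x89 = 10001001 (10xxxxxx ✓), payload 001001.
Concatenate: 000101101110001001001 = 0x2DC49 (21 bits → U+2DC49).

U+2DC49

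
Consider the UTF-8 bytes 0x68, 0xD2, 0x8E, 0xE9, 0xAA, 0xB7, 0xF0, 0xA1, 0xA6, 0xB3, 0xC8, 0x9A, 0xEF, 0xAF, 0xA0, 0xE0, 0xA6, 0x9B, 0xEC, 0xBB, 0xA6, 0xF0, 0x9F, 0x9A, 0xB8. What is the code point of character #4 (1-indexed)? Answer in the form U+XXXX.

Offset 0: leading byte 0x68 = 01101000 → 1-byte char #1 = 68.
Offset 1: leading byte 0xD2 = 11010010 → 2-byte char #2 = D2 8E.
Offset 3: leading byte 0xE9 = 11101001 → 3-byte char #3 = E9 AA B7.
Offset 6: leading byte 0xF0 = 11110000 → 4-byte char #4 = F0 A1 A6 B3.
Leading byte 0xF0 = 11110000 matches 11110xxx → 4-byte sequence.
Byte 1: 0xF0 = 11110000, payload 000 (3 bits).
Byte 2: 0xA1 = 10100001 (10xxxxxx ✓), payload 100001.
Byte 3: 0xA6 = 10100110 (10xxxxxx ✓), payload 100110.
Byte 4: 0xB3 = 10110011 (10xxxxxx ✓), payload 110011.
Concatenate: 000100001100110110011 = 0x219B3 (21 bits → U+219B3).

U+219B3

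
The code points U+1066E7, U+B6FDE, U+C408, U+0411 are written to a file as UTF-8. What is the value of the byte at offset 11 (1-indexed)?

1-indexed offset 11 is 0-indexed offset 10.
U+1066E7 → 4-byte form F4 86 9B A7 at offsets 0–3.
U+B6FDE → 4-byte form F2 B6 BF 9E at offsets 4–7.
U+C408 → 3-byte form EC 90 88 at offsets 8–10.
Offset 10 falls in char 3's range; it's byte 3 of EC 90 88 = 0x88.

0x88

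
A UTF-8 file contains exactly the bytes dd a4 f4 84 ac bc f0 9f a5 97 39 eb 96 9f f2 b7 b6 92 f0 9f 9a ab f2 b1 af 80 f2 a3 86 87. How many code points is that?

9

Byte at offset 0: 0xDD = 11011101 → 2-byte char (#1). Advance 2.
Byte at offset 2: 0xF4 = 11110100 → 4-byte char (#2). Advance 4.
Byte at offset 6: 0xF0 = 11110000 → 4-byte char (#3). Advance 4.
Byte at offset 10: 0x39 = 00111001 → 1-byte char (#4). Advance 1.
Byte at offset 11: 0xEB = 11101011 → 3-byte char (#5). Advance 3.
Byte at offset 14: 0xF2 = 11110010 → 4-byte char (#6). Advance 4.
Byte at offset 18: 0xF0 = 11110000 → 4-byte char (#7). Advance 4.
Byte at offset 22: 0xF2 = 11110010 → 4-byte char (#8). Advance 4.
Byte at offset 26: 0xF2 = 11110010 → 4-byte char (#9). Advance 4.
Reached end at offset 30 after 9 code points.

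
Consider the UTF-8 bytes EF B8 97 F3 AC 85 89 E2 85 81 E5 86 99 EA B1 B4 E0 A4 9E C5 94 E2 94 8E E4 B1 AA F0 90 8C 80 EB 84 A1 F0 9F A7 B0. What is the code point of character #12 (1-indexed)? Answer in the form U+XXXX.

U+1F9F0

Offset 0: leading byte 0xEF = 11101111 → 3-byte char #1 = EF B8 97.
Offset 3: leading byte 0xF3 = 11110011 → 4-byte char #2 = F3 AC 85 89.
Offset 7: leading byte 0xE2 = 11100010 → 3-byte char #3 = E2 85 81.
Offset 10: leading byte 0xE5 = 11100101 → 3-byte char #4 = E5 86 99.
Offset 13: leading byte 0xEA = 11101010 → 3-byte char #5 = EA B1 B4.
Offset 16: leading byte 0xE0 = 11100000 → 3-byte char #6 = E0 A4 9E.
Offset 19: leading byte 0xC5 = 11000101 → 2-byte char #7 = C5 94.
Offset 21: leading byte 0xE2 = 11100010 → 3-byte char #8 = E2 94 8E.
Offset 24: leading byte 0xE4 = 11100100 → 3-byte char #9 = E4 B1 AA.
Offset 27: leading byte 0xF0 = 11110000 → 4-byte char #10 = F0 90 8C 80.
Offset 31: leading byte 0xEB = 11101011 → 3-byte char #11 = EB 84 A1.
Offset 34: leading byte 0xF0 = 11110000 → 4-byte char #12 = F0 9F A7 B0.
Leading byte 0xF0 = 11110000 matches 11110xxx → 4-byte sequence.
Byte 1: 0xF0 = 11110000, payload 000 (3 bits).
Byte 2: 0x9F = 10011111 (10xxxxxx ✓), payload 011111.
Byte 3: 0xA7 = 10100111 (10xxxxxx ✓), payload 100111.
Byte 4: 0xB0 = 10110000 (10xxxxxx ✓), payload 110000.
Concatenate: 000011111100111110000 = 0x1F9F0 (21 bits → U+1F9F0).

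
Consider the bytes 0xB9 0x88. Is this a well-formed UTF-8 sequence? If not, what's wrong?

Byte 0xB9 = 10111001 has the form 10xxxxxx — a continuation byte — but there is no preceding leading byte.

invalid (continuation byte with no leading byte)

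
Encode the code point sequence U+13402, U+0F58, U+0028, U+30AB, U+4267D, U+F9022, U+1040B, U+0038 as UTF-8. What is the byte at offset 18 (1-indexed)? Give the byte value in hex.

1-indexed offset 18 is 0-indexed offset 17.
U+13402 → 4-byte form F0 93 90 82 at offsets 0–3.
U+0F58 → 3-byte form E0 BD 98 at offsets 4–6.
U+0028 → 1-byte form 28 at offsets 7–7.
U+30AB → 3-byte form E3 82 AB at offsets 8–10.
U+4267D → 4-byte form F1 82 99 BD at offsets 11–14.
U+F9022 → 4-byte form F3 B9 80 A2 at offsets 15–18.
Offset 17 falls in char 6's range; it's byte 3 of F3 B9 80 A2 = 0x80.

0x80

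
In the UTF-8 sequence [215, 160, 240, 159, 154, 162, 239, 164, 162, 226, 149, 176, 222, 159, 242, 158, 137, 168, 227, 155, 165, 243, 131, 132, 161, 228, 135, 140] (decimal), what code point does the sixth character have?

Offset 0: leading byte 0xD7 = 11010111 → 2-byte char #1 = D7 A0.
Offset 2: leading byte 0xF0 = 11110000 → 4-byte char #2 = F0 9F 9A A2.
Offset 6: leading byte 0xEF = 11101111 → 3-byte char #3 = EF A4 A2.
Offset 9: leading byte 0xE2 = 11100010 → 3-byte char #4 = E2 95 B0.
Offset 12: leading byte 0xDE = 11011110 → 2-byte char #5 = DE 9F.
Offset 14: leading byte 0xF2 = 11110010 → 4-byte char #6 = F2 9E 89 A8.
Leading byte 0xF2 = 11110010 matches 11110xxx → 4-byte sequence.
Byte 1: 0xF2 = 11110010, payload 010 (3 bits).
Byte 2: 0x9E = 10011110 (10xxxxxx ✓), payload 011110.
Byte 3: 0x89 = 10001001 (10xxxxxx ✓), payload 001001.
Byte 4: 0xA8 = 10101000 (10xxxxxx ✓), payload 101000.
Concatenate: 010011110001001101000 = 0x9E268 (21 bits → U+9E268).

U+9E268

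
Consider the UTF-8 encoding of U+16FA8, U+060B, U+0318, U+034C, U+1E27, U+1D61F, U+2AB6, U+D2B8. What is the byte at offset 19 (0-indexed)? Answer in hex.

U+16FA8 → 4-byte form F0 96 BE A8 at offsets 0–3.
U+060B → 2-byte form D8 8B at offsets 4–5.
U+0318 → 2-byte form CC 98 at offsets 6–7.
U+034C → 2-byte form CD 8C at offsets 8–9.
U+1E27 → 3-byte form E1 B8 A7 at offsets 10–12.
U+1D61F → 4-byte form F0 9D 98 9F at offsets 13–16.
U+2AB6 → 3-byte form E2 AA B6 at offsets 17–19.
Offset 19 falls in char 7's range; it's byte 3 of E2 AA B6 = 0xB6.

0xB6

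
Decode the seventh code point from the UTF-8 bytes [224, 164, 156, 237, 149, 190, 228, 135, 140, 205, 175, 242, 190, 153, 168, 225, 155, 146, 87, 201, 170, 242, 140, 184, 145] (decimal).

Offset 0: leading byte 0xE0 = 11100000 → 3-byte char #1 = E0 A4 9C.
Offset 3: leading byte 0xED = 11101101 → 3-byte char #2 = ED 95 BE.
Offset 6: leading byte 0xE4 = 11100100 → 3-byte char #3 = E4 87 8C.
Offset 9: leading byte 0xCD = 11001101 → 2-byte char #4 = CD AF.
Offset 11: leading byte 0xF2 = 11110010 → 4-byte char #5 = F2 BE 99 A8.
Offset 15: leading byte 0xE1 = 11100001 → 3-byte char #6 = E1 9B 92.
Offset 18: leading byte 0x57 = 01010111 → 1-byte char #7 = 57.
Leading byte 0x57 = 01010111 matches 0xxxxxxx → 1-byte sequence.
Byte 1: 0x57 = 01010111, payload 1010111 (7 bits).
Concatenate: 1010111 = 0x57 (7 bits → U+0057).

U+0057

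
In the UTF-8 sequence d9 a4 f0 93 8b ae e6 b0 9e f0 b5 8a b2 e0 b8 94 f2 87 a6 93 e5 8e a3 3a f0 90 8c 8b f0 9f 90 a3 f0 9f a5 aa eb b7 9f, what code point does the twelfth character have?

Offset 0: leading byte 0xD9 = 11011001 → 2-byte char #1 = D9 A4.
Offset 2: leading byte 0xF0 = 11110000 → 4-byte char #2 = F0 93 8B AE.
Offset 6: leading byte 0xE6 = 11100110 → 3-byte char #3 = E6 B0 9E.
Offset 9: leading byte 0xF0 = 11110000 → 4-byte char #4 = F0 B5 8A B2.
Offset 13: leading byte 0xE0 = 11100000 → 3-byte char #5 = E0 B8 94.
Offset 16: leading byte 0xF2 = 11110010 → 4-byte char #6 = F2 87 A6 93.
Offset 20: leading byte 0xE5 = 11100101 → 3-byte char #7 = E5 8E A3.
Offset 23: leading byte 0x3A = 00111010 → 1-byte char #8 = 3A.
Offset 24: leading byte 0xF0 = 11110000 → 4-byte char #9 = F0 90 8C 8B.
Offset 28: leading byte 0xF0 = 11110000 → 4-byte char #10 = F0 9F 90 A3.
Offset 32: leading byte 0xF0 = 11110000 → 4-byte char #11 = F0 9F A5 AA.
Offset 36: leading byte 0xEB = 11101011 → 3-byte char #12 = EB B7 9F.
Leading byte 0xEB = 11101011 matches 1110xxxx → 3-byte sequence.
Byte 1: 0xEB = 11101011, payload 1011 (4 bits).
Byte 2: 0xB7 = 10110111 (10xxxxxx ✓), payload 110111.
Byte 3: 0x9F = 10011111 (10xxxxxx ✓), payload 011111.
Concatenate: 1011110111011111 = 0xBDDF (16 bits → U+BDDF).

U+BDDF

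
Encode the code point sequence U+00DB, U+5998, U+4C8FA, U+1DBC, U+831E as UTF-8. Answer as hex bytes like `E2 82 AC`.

U+00DB: 2-byte form → C3 9B.
U+5998: 3-byte form → E5 A6 98.
U+4C8FA: 4-byte form → F1 8C A3 BA.
U+1DBC: 3-byte form → E1 B6 BC.
U+831E: 3-byte form → E8 8C 9E.
Concatenated (15 bytes): C3 9B E5 A6 98 F1 8C A3 BA E1 B6 BC E8 8C 9E.

C3 9B E5 A6 98 F1 8C A3 BA E1 B6 BC E8 8C 9E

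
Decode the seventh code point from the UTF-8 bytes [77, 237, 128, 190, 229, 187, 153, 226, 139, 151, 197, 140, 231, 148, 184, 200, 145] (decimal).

U+0211

Offset 0: leading byte 0x4D = 01001101 → 1-byte char #1 = 4D.
Offset 1: leading byte 0xED = 11101101 → 3-byte char #2 = ED 80 BE.
Offset 4: leading byte 0xE5 = 11100101 → 3-byte char #3 = E5 BB 99.
Offset 7: leading byte 0xE2 = 11100010 → 3-byte char #4 = E2 8B 97.
Offset 10: leading byte 0xC5 = 11000101 → 2-byte char #5 = C5 8C.
Offset 12: leading byte 0xE7 = 11100111 → 3-byte char #6 = E7 94 B8.
Offset 15: leading byte 0xC8 = 11001000 → 2-byte char #7 = C8 91.
Leading byte 0xC8 = 11001000 matches 110xxxxx → 2-byte sequence.
Byte 1: 0xC8 = 11001000, payload 01000 (5 bits).
Byte 2: 0x91 = 10010001 (10xxxxxx ✓), payload 010001.
Concatenate: 01000010001 = 0x211 (11 bits → U+0211).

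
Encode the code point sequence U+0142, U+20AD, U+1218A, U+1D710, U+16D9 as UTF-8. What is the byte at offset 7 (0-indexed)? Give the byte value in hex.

U+0142 → 2-byte form C5 82 at offsets 0–1.
U+20AD → 3-byte form E2 82 AD at offsets 2–4.
U+1218A → 4-byte form F0 92 86 8A at offsets 5–8.
Offset 7 falls in char 3's range; it's byte 3 of F0 92 86 8A = 0x86.

0x86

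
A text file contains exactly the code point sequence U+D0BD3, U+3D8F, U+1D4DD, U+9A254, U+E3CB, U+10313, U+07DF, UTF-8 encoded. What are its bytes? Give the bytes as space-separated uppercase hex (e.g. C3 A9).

F3 90 AF 93 E3 B6 8F F0 9D 93 9D F2 9A 89 94 EE 8F 8B F0 90 8C 93 DF 9F

U+D0BD3: 4-byte form → F3 90 AF 93.
U+3D8F: 3-byte form → E3 B6 8F.
U+1D4DD: 4-byte form → F0 9D 93 9D.
U+9A254: 4-byte form → F2 9A 89 94.
U+E3CB: 3-byte form → EE 8F 8B.
U+10313: 4-byte form → F0 90 8C 93.
U+07DF: 2-byte form → DF 9F.
Concatenated (24 bytes): F3 90 AF 93 E3 B6 8F F0 9D 93 9D F2 9A 89 94 EE 8F 8B F0 90 8C 93 DF 9F.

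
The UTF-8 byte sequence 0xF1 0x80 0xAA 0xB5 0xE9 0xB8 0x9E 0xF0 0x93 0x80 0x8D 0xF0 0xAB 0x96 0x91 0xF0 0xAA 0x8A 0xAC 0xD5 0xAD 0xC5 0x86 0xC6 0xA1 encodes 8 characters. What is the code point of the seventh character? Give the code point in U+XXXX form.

U+0146

Offset 0: leading byte 0xF1 = 11110001 → 4-byte char #1 = F1 80 AA B5.
Offset 4: leading byte 0xE9 = 11101001 → 3-byte char #2 = E9 B8 9E.
Offset 7: leading byte 0xF0 = 11110000 → 4-byte char #3 = F0 93 80 8D.
Offset 11: leading byte 0xF0 = 11110000 → 4-byte char #4 = F0 AB 96 91.
Offset 15: leading byte 0xF0 = 11110000 → 4-byte char #5 = F0 AA 8A AC.
Offset 19: leading byte 0xD5 = 11010101 → 2-byte char #6 = D5 AD.
Offset 21: leading byte 0xC5 = 11000101 → 2-byte char #7 = C5 86.
Leading byte 0xC5 = 11000101 matches 110xxxxx → 2-byte sequence.
Byte 1: 0xC5 = 11000101, payload 00101 (5 bits).
Byte 2: 0x86 = 10000110 (10xxxxxx ✓), payload 000110.
Concatenate: 00101000110 = 0x146 (11 bits → U+0146).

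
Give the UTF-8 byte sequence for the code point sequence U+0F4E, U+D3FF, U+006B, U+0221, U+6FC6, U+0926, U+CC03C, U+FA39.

U+0F4E: 3-byte form → E0 BD 8E.
U+D3FF: 3-byte form → ED 8F BF.
U+006B: 1-byte form → 6B.
U+0221: 2-byte form → C8 A1.
U+6FC6: 3-byte form → E6 BF 86.
U+0926: 3-byte form → E0 A4 A6.
U+CC03C: 4-byte form → F3 8C 80 BC.
U+FA39: 3-byte form → EF A8 B9.
Concatenated (22 bytes): E0 BD 8E ED 8F BF 6B C8 A1 E6 BF 86 E0 A4 A6 F3 8C 80 BC EF A8 B9.

E0 BD 8E ED 8F BF 6B C8 A1 E6 BF 86 E0 A4 A6 F3 8C 80 BC EF A8 B9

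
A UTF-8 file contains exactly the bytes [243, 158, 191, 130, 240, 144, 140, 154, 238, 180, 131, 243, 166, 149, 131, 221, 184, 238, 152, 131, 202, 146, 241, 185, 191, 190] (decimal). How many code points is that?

8

Byte at offset 0: 0xF3 = 11110011 → 4-byte char (#1). Advance 4.
Byte at offset 4: 0xF0 = 11110000 → 4-byte char (#2). Advance 4.
Byte at offset 8: 0xEE = 11101110 → 3-byte char (#3). Advance 3.
Byte at offset 11: 0xF3 = 11110011 → 4-byte char (#4). Advance 4.
Byte at offset 15: 0xDD = 11011101 → 2-byte char (#5). Advance 2.
Byte at offset 17: 0xEE = 11101110 → 3-byte char (#6). Advance 3.
Byte at offset 20: 0xCA = 11001010 → 2-byte char (#7). Advance 2.
Byte at offset 22: 0xF1 = 11110001 → 4-byte char (#8). Advance 4.
Reached end at offset 26 after 8 code points.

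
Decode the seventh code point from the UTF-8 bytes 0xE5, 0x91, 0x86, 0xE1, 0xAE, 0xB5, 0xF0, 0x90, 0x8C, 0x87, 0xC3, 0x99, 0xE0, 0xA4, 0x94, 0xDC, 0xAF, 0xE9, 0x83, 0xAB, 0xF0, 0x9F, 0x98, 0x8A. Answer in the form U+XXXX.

Offset 0: leading byte 0xE5 = 11100101 → 3-byte char #1 = E5 91 86.
Offset 3: leading byte 0xE1 = 11100001 → 3-byte char #2 = E1 AE B5.
Offset 6: leading byte 0xF0 = 11110000 → 4-byte char #3 = F0 90 8C 87.
Offset 10: leading byte 0xC3 = 11000011 → 2-byte char #4 = C3 99.
Offset 12: leading byte 0xE0 = 11100000 → 3-byte char #5 = E0 A4 94.
Offset 15: leading byte 0xDC = 11011100 → 2-byte char #6 = DC AF.
Offset 17: leading byte 0xE9 = 11101001 → 3-byte char #7 = E9 83 AB.
Leading byte 0xE9 = 11101001 matches 1110xxxx → 3-byte sequence.
Byte 1: 0xE9 = 11101001, payload 1001 (4 bits).
Byte 2: 0x83 = 10000011 (10xxxxxx ✓), payload 000011.
Byte 3: 0xAB = 10101011 (10xxxxxx ✓), payload 101011.
Concatenate: 1001000011101011 = 0x90EB (16 bits → U+90EB).

U+90EB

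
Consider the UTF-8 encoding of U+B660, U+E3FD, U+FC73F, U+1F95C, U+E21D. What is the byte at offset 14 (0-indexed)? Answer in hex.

U+B660 → 3-byte form EB 99 A0 at offsets 0–2.
U+E3FD → 3-byte form EE 8F BD at offsets 3–5.
U+FC73F → 4-byte form F3 BC 9C BF at offsets 6–9.
U+1F95C → 4-byte form F0 9F A5 9C at offsets 10–13.
U+E21D → 3-byte form EE 88 9D at offsets 14–16.
Offset 14 falls in char 5's range; it's byte 1 of EE 88 9D = 0xEE.

0xEE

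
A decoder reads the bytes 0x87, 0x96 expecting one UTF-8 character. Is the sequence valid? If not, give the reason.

invalid (continuation byte with no leading byte)

Byte 0x87 = 10000111 has the form 10xxxxxx — a continuation byte — but there is no preceding leading byte.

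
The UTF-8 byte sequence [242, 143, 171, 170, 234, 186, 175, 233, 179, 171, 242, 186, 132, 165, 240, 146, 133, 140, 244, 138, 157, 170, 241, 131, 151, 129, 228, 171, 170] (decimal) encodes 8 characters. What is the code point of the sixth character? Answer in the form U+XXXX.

Offset 0: leading byte 0xF2 = 11110010 → 4-byte char #1 = F2 8F AB AA.
Offset 4: leading byte 0xEA = 11101010 → 3-byte char #2 = EA BA AF.
Offset 7: leading byte 0xE9 = 11101001 → 3-byte char #3 = E9 B3 AB.
Offset 10: leading byte 0xF2 = 11110010 → 4-byte char #4 = F2 BA 84 A5.
Offset 14: leading byte 0xF0 = 11110000 → 4-byte char #5 = F0 92 85 8C.
Offset 18: leading byte 0xF4 = 11110100 → 4-byte char #6 = F4 8A 9D AA.
Leading byte 0xF4 = 11110100 matches 11110xxx → 4-byte sequence.
Byte 1: 0xF4 = 11110100, payload 100 (3 bits).
Byte 2: 0x8A = 10001010 (10xxxxxx ✓), payload 001010.
Byte 3: 0x9D = 10011101 (10xxxxxx ✓), payload 011101.
Byte 4: 0xAA = 10101010 (10xxxxxx ✓), payload 101010.
Concatenate: 100001010011101101010 = 0x10A76A (21 bits → U+10A76A).

U+10A76A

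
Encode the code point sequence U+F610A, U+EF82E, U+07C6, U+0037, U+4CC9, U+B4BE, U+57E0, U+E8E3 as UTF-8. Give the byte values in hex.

F3 B6 84 8A F3 AF A0 AE DF 86 37 E4 B3 89 EB 92 BE E5 9F A0 EE A3 A3

U+F610A: 4-byte form → F3 B6 84 8A.
U+EF82E: 4-byte form → F3 AF A0 AE.
U+07C6: 2-byte form → DF 86.
U+0037: 1-byte form → 37.
U+4CC9: 3-byte form → E4 B3 89.
U+B4BE: 3-byte form → EB 92 BE.
U+57E0: 3-byte form → E5 9F A0.
U+E8E3: 3-byte form → EE A3 A3.
Concatenated (23 bytes): F3 B6 84 8A F3 AF A0 AE DF 86 37 E4 B3 89 EB 92 BE E5 9F A0 EE A3 A3.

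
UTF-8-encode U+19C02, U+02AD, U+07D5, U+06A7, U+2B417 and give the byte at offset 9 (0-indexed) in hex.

U+19C02 → 4-byte form F0 99 B0 82 at offsets 0–3.
U+02AD → 2-byte form CA AD at offsets 4–5.
U+07D5 → 2-byte form DF 95 at offsets 6–7.
U+06A7 → 2-byte form DA A7 at offsets 8–9.
Offset 9 falls in char 4's range; it's byte 2 of DA A7 = 0xA7.

0xA7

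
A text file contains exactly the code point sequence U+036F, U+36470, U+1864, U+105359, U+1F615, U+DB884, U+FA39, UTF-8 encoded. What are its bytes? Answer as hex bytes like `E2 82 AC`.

CD AF F0 B6 91 B0 E1 A1 A4 F4 85 8D 99 F0 9F 98 95 F3 9B A2 84 EF A8 B9

U+036F: 2-byte form → CD AF.
U+36470: 4-byte form → F0 B6 91 B0.
U+1864: 3-byte form → E1 A1 A4.
U+105359: 4-byte form → F4 85 8D 99.
U+1F615: 4-byte form → F0 9F 98 95.
U+DB884: 4-byte form → F3 9B A2 84.
U+FA39: 3-byte form → EF A8 B9.
Concatenated (24 bytes): CD AF F0 B6 91 B0 E1 A1 A4 F4 85 8D 99 F0 9F 98 95 F3 9B A2 84 EF A8 B9.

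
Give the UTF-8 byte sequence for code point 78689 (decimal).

U+13361 = 0x13361 = 78689 decimal. In range U+10000–U+10FFFF → 4-byte form: 11110xxx 10xxxxxx 10xxxxxx 10xxxxxx.
Binary (21 bits): 000010011001101100001.
Split 3+6+6+6: 000 | 010011 | 001101 | 100001.
Byte 1: 11110000 = 0xF0.
Byte 2: 10010011 = 0x93.
Byte 3: 10001101 = 0x8D.
Byte 4: 10100001 = 0xA1.

F0 93 8D A1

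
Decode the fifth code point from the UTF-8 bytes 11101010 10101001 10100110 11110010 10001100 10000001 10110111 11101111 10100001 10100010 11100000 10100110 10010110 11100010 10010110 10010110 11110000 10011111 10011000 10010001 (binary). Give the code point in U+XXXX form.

Offset 0: leading byte 0xEA = 11101010 → 3-byte char #1 = EA A9 A6.
Offset 3: leading byte 0xF2 = 11110010 → 4-byte char #2 = F2 8C 81 B7.
Offset 7: leading byte 0xEF = 11101111 → 3-byte char #3 = EF A1 A2.
Offset 10: leading byte 0xE0 = 11100000 → 3-byte char #4 = E0 A6 96.
Offset 13: leading byte 0xE2 = 11100010 → 3-byte char #5 = E2 96 96.
Leading byte 0xE2 = 11100010 matches 1110xxxx → 3-byte sequence.
Byte 1: 0xE2 = 11100010, payload 0010 (4 bits).
Byte 2: 0x96 = 10010110 (10xxxxxx ✓), payload 010110.
Byte 3: 0x96 = 10010110 (10xxxxxx ✓), payload 010110.
Concatenate: 0010010110010110 = 0x2596 (16 bits → U+2596).

U+2596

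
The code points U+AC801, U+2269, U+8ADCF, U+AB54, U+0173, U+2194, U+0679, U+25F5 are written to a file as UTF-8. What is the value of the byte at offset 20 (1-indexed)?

0xD9

1-indexed offset 20 is 0-indexed offset 19.
U+AC801 → 4-byte form F2 AC A0 81 at offsets 0–3.
U+2269 → 3-byte form E2 89 A9 at offsets 4–6.
U+8ADCF → 4-byte form F2 8A B7 8F at offsets 7–10.
U+AB54 → 3-byte form EA AD 94 at offsets 11–13.
U+0173 → 2-byte form C5 B3 at offsets 14–15.
U+2194 → 3-byte form E2 86 94 at offsets 16–18.
U+0679 → 2-byte form D9 B9 at offsets 19–20.
Offset 19 falls in char 7's range; it's byte 1 of D9 B9 = 0xD9.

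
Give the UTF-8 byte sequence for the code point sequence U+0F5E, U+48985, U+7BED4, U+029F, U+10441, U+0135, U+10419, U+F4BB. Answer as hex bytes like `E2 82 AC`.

E0 BD 9E F1 88 A6 85 F1 BB BB 94 CA 9F F0 90 91 81 C4 B5 F0 90 90 99 EF 92 BB

U+0F5E: 3-byte form → E0 BD 9E.
U+48985: 4-byte form → F1 88 A6 85.
U+7BED4: 4-byte form → F1 BB BB 94.
U+029F: 2-byte form → CA 9F.
U+10441: 4-byte form → F0 90 91 81.
U+0135: 2-byte form → C4 B5.
U+10419: 4-byte form → F0 90 90 99.
U+F4BB: 3-byte form → EF 92 BB.
Concatenated (26 bytes): E0 BD 9E F1 88 A6 85 F1 BB BB 94 CA 9F F0 90 91 81 C4 B5 F0 90 90 99 EF 92 BB.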